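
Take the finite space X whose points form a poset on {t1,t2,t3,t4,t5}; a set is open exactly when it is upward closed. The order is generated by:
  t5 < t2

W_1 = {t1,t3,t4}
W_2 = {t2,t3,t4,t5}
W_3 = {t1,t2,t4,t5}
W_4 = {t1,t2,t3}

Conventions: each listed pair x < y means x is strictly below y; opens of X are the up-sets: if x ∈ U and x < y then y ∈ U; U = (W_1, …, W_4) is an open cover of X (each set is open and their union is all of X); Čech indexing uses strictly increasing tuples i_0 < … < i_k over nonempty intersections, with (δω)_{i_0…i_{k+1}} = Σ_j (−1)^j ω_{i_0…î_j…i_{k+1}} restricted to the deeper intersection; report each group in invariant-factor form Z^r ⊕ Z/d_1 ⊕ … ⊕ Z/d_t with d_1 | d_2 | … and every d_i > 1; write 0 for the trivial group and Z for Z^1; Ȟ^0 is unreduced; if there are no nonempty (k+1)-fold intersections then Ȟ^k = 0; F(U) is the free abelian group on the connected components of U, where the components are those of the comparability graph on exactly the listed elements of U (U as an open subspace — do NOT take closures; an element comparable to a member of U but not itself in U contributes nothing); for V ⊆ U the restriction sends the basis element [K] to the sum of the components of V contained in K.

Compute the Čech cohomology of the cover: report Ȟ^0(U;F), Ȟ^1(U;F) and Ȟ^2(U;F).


Ȟ^0 ≅ Z^4, Ȟ^1 ≅ 0, Ȟ^2 ≅ 0

cover nerve:
  W12={t3,t4} W13={t1,t4} W14={t1,t3} W23={t2,t4,t5} W24={t2,t3} W34={t1,t2}
  W123={t4} W124={t3} W134={t1} W234={t2}
components per intersection:
  W1: {t1} {t3} {t4}
  W2: {t2,t5} {t3} {t4}
  W3: {t1} {t2,t5} {t4}
  W4: {t1} {t2} {t3}
  W12: {t3} {t4}
  W13: {t1} {t4}
  W14: {t1} {t3}
  W23: {t2,t5} {t4}
  W24: {t2} {t3}
  W34: {t1} {t2}
  W123: {t4}
  W124: {t3}
  W134: {t1}
  W234: {t2}
C dims 12,12,4; δ0: rk 8, SNF 1^8; δ1: rk 4, SNF 1^4
Ȟ^0: (12−8)−0=4 ⇒ Z^4
Ȟ^1: (12−4)−8=0 ⇒ 0
Ȟ^2: (4−0)−4=0 ⇒ 0


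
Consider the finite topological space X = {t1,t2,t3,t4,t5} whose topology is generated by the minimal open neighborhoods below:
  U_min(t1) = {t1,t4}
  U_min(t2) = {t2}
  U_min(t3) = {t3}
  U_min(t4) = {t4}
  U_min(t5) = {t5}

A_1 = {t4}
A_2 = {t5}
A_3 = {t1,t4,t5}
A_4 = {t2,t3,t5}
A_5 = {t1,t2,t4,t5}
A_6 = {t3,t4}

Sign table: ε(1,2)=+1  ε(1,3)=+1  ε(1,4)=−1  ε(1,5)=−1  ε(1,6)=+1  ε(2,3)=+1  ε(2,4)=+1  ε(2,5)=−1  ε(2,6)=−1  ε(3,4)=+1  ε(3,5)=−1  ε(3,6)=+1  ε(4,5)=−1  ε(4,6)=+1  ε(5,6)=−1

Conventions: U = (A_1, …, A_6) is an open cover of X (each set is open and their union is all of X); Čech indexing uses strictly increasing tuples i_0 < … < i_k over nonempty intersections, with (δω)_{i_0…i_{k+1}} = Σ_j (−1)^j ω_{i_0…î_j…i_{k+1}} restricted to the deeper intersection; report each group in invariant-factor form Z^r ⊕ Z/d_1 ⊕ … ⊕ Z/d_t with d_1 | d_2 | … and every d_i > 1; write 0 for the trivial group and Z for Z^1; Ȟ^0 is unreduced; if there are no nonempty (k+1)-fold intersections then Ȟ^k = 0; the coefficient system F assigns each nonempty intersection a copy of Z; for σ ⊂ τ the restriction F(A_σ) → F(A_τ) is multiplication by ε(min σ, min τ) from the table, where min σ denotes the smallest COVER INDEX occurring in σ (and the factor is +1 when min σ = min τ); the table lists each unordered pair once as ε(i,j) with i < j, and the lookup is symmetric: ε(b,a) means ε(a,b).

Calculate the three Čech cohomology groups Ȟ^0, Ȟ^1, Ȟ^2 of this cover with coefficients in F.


Ȟ^0 ≅ Z, Ȟ^1 ≅ Z and Ȟ^2 ≅ 0

nerve simplices:
  A13={t4} A15={t4} A16={t4} A23={t5} A24={t5} A25={t5} A34={t5} A35={t1,t4,t5} A36={t4} A45={t2,t5} A46={t3} A56={t4}
  A135={t4} A136={t4} A156={t4} A234={t5} A235={t5} A245={t5} A345={t5} A356={t4}
  A1356={t4} A2345={t5}
C dims 6,12,8,2; δ0: rk 5, SNF 1^5; δ1: rk 6, SNF 1^6; δ2: rk 2, SNF 1^2
degree 0: 6−5−0 = 1 → Ȟ^0 ≅ Z
degree 1: 12−6−5 = 1 → Ȟ^1 ≅ Z
degree 2: 8−2−6 = 0 → Ȟ^2 ≅ 0


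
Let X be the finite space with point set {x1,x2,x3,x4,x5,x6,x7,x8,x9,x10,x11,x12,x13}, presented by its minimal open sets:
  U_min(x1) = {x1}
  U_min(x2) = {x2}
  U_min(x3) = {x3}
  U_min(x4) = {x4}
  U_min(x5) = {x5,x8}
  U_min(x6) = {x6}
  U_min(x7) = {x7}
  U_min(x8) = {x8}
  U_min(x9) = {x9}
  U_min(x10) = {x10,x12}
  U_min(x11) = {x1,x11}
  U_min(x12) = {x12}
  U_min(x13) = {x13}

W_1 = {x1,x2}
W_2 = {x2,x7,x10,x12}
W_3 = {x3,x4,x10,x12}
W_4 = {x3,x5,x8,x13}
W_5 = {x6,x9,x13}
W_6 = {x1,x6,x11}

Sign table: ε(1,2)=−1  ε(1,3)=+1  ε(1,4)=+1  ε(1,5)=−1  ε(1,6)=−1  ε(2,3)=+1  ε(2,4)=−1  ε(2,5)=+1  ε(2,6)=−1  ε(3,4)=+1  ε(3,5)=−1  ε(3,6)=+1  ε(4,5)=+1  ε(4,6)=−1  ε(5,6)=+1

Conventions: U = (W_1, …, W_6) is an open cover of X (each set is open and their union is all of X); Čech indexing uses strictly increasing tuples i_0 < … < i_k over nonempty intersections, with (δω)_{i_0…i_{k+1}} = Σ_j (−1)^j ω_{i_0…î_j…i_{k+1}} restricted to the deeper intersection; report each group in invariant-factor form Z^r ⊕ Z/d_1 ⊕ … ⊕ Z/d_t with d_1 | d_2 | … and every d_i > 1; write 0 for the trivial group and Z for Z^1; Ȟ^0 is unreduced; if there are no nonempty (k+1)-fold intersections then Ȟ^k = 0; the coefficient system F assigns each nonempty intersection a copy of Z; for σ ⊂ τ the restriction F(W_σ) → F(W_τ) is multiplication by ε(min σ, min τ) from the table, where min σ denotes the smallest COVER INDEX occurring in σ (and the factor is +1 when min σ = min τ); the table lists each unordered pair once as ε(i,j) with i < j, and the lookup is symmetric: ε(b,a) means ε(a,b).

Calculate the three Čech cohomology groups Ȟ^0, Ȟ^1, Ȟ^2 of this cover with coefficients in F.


Ȟ^0 ≅ Z, Ȟ^1 ≅ Z, Ȟ^2 ≅ 0

cover nerve:
  W12={x2} W16={x1} W23={x10,x12} W34={x3} W45={x13} W56={x6}
C dims 6,6; δ0: rk 5, SNF 1^5
Ȟ^0: (6−5)−0=1 ⇒ Z
Ȟ^1: (6−0)−5=1 ⇒ Z
Ȟ^2: (0−0)−0=0 ⇒ 0


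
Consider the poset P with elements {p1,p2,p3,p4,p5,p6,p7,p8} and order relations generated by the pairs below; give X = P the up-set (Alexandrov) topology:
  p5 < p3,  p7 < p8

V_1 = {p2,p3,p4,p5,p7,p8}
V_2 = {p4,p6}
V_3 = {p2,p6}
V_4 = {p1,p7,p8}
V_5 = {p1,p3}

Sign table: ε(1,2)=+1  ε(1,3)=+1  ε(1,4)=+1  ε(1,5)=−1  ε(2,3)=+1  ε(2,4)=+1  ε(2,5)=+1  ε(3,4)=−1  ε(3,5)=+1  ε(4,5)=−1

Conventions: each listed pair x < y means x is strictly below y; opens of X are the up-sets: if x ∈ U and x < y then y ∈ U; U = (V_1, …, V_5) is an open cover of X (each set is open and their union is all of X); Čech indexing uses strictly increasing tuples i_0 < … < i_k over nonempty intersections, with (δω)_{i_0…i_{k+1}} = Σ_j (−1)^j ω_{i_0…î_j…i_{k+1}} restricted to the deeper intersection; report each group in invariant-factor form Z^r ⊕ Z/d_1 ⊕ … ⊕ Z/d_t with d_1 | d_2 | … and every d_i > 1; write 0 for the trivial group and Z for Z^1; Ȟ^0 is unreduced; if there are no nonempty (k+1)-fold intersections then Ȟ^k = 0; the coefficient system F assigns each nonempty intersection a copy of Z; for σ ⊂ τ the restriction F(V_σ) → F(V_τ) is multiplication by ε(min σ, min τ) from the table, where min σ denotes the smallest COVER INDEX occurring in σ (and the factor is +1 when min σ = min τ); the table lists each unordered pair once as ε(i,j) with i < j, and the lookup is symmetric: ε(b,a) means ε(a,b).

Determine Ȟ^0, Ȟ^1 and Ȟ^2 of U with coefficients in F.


nerve simplices:
  V12={p4} V13={p2} V14={p7,p8} V15={p3} V23={p6} V45={p1}
C dims 5,6; δ0: rk 4, SNF 1^4
degree 0: 5−4−0 = 1 → Ȟ^0 ≅ Z
degree 1: 6−0−4 = 2 → Ȟ^1 ≅ Z^2
degree 2: 0−0−0 = 0 → Ȟ^2 ≅ 0

Ȟ^0 ≅ Z,  Ȟ^1 ≅ Z^2,  Ȟ^2 ≅ 0


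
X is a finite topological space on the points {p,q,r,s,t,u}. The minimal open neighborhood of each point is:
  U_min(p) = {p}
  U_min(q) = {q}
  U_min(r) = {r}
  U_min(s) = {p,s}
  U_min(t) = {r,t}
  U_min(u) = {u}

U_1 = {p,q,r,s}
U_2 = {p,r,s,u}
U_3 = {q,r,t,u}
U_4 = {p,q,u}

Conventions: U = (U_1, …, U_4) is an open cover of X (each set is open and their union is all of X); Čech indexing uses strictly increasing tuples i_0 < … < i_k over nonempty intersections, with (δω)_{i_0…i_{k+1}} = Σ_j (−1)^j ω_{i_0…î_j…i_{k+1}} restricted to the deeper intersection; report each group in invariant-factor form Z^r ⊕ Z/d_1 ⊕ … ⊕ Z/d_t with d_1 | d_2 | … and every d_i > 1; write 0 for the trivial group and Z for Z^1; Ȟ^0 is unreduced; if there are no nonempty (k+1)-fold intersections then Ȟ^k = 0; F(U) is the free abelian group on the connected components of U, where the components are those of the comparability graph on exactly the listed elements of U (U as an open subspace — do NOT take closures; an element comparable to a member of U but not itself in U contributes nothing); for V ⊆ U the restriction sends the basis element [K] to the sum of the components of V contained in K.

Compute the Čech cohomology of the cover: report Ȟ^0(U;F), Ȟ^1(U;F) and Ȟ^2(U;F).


nerve simplices:
  U12={p,r,s} U13={q,r} U14={p,q} U23={r,u} U24={p,u} U34={q,u}
  U123={r} U124={p} U134={q} U234={u}
components per intersection:
  U1: {p,s} {q} {r}
  U2: {p,s} {r} {u}
  U3: {q} {r,t} {u}
  U4: {p} {q} {u}
  U12: {p,s} {r}
  U13: {q} {r}
  U14: {p} {q}
  U23: {r} {u}
  U24: {p} {u}
  U34: {q} {u}
  U123: {r}
  U124: {p}
  U134: {q}
  U234: {u}
C dims 12,12,4; δ0: rk 8, SNF 1^8; δ1: rk 4, SNF 1^4
degree 0: 12−8−0 = 4 → Ȟ^0 ≅ Z^4
degree 1: 12−4−8 = 0 → Ȟ^1 ≅ 0
degree 2: 4−0−4 = 0 → Ȟ^2 ≅ 0

Ȟ^0 ≅ Z^4, Ȟ^1 ≅ 0, Ȟ^2 ≅ 0


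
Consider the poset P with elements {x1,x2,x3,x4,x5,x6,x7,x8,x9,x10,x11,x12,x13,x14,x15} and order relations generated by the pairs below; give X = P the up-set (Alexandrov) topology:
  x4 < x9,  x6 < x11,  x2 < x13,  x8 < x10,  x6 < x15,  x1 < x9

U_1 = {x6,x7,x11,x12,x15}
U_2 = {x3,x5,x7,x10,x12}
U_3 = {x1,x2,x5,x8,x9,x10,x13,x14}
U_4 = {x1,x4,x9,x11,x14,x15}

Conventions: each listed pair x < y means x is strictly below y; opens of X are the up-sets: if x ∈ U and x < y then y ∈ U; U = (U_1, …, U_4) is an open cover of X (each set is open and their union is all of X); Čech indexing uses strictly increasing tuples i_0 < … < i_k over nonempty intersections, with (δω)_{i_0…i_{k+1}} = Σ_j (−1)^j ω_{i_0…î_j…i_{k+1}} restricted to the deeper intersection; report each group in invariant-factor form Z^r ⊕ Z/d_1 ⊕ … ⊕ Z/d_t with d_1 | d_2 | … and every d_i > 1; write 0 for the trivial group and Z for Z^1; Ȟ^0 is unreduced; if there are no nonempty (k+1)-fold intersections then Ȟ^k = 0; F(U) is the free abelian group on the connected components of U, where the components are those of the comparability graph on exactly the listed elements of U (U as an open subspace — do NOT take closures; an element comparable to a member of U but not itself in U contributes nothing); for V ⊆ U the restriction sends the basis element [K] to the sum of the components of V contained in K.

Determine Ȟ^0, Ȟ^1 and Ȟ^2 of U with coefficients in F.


Ȟ^0 = Z^9, Ȟ^1 = 0 and Ȟ^2 = 0

nonempty intersections:
  U12={x7,x12} U14={x11,x15} U23={x5,x10} U34={x1,x9,x14}
components per intersection:
  U1: {x6,x11,x15} {x7} {x12}
  U2: {x3} {x5} {x7} {x10} {x12}
  U3: {x1,x9} {x2,x13} {x5} {x8,x10} {x14}
  U4: {x1,x4,x9} {x11} {x14} {x15}
  U12: {x7} {x12}
  U14: {x11} {x15}
  U23: {x5} {x10}
  U34: {x1,x9} {x14}
C dims 17,8; δ0: rk 8, SNF 1^8
Ȟ^0: (17−8)−0=9 ⇒ Z^9
Ȟ^1: (8−0)−8=0 ⇒ 0
Ȟ^2: (0−0)−0=0 ⇒ 0


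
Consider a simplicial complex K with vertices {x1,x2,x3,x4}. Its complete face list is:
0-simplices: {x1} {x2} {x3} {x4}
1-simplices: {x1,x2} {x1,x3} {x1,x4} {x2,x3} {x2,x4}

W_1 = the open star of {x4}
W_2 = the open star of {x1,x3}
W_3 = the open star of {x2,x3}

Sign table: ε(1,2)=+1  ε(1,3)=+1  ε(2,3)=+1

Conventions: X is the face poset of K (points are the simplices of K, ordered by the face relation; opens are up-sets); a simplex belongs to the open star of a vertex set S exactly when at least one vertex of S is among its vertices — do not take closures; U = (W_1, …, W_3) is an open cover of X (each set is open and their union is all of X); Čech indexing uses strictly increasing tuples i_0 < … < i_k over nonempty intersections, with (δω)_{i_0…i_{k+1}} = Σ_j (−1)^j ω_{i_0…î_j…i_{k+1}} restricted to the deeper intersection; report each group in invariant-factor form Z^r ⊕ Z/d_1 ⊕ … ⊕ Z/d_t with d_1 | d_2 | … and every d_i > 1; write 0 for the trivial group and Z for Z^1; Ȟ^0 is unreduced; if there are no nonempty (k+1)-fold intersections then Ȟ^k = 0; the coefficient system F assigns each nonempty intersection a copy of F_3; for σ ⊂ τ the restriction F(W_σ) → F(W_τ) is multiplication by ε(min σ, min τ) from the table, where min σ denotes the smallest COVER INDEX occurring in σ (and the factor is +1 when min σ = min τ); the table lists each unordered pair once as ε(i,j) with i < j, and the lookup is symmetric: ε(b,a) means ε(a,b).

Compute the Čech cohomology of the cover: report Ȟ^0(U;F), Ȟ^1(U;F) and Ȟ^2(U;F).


nonempty overlaps:
  W1={{x4},{x1,x4},{x2,x4}} W2={{x1},{x3},{x1,x2},{x1,x3},{x1,x4},{x2,x3}} W3={{x2},{x3},{x1,x2},{x1,x3},{x2,x3},{x2,x4}}
  W12={{x1,x4}} W13={{x2,x4}} W23={{x3},{x1,x2},{x1,x3},{x2,x3}}
C dims 3,3; δ0: rk_F3 2
degree 0: 3−2−0 = 1 → Ȟ^0 ≅ Z/3
degree 1: 3−0−2 = 1 → Ȟ^1 ≅ Z/3
degree 2: 0−0−0 = 0 → Ȟ^2 ≅ 0

Ȟ^0(U;F) ≅ Z/3,  Ȟ^1(U;F) ≅ Z/3,  Ȟ^2(U;F) ≅ 0


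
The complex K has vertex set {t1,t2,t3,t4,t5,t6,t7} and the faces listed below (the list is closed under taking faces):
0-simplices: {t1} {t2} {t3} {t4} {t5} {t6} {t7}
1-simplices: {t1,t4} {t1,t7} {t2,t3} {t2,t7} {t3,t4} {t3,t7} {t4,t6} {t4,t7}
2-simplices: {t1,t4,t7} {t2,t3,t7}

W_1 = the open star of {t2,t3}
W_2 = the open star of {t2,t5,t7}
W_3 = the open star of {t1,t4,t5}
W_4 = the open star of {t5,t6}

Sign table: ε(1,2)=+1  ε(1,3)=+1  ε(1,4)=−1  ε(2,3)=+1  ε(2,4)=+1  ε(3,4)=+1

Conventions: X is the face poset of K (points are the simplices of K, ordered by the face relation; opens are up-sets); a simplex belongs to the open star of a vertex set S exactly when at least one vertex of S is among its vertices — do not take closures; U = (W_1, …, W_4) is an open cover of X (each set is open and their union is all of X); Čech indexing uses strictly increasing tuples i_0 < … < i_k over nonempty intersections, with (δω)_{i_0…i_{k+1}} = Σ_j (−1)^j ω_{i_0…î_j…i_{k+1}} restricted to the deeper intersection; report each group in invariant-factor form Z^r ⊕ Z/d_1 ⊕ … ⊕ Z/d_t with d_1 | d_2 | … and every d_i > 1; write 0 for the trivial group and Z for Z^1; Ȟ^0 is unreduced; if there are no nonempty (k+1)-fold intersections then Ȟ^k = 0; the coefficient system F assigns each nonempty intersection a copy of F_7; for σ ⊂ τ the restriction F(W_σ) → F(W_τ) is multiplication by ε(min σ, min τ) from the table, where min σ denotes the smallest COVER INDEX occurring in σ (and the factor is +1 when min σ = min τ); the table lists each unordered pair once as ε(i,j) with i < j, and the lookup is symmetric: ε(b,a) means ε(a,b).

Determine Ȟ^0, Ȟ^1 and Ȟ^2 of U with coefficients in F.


Ȟ^0 ≅ Z/7, Ȟ^1 ≅ Z/7 and Ȟ^2 ≅ 0

nonempty overlaps:
  W1={{t2},{t3},{t2,t3},{t2,t7},{t3,t4},{t3,t7},{t2,t3,t7}} W2={{t2},{t5},{t7},{t1,t7},{t2,t3},{t2,t7},{t3,t7},{t4,t7},{t1,t4,t7},{t2,t3,t7}} W3={{t1},{t4},{t5},{t1,t4},{t1,t7},{t3,t4},{t4,t6},{t4,t7},{t1,t4,t7}} W4={{t5},{t6},{t4,t6}}
  W12={{t2},{t2,t3},{t2,t7},{t3,t7},{t2,t3,t7}} W13={{t3,t4}} W23={{t5},{t1,t7},{t4,t7},{t1,t4,t7}} W24={{t5}} W34={{t5},{t4,t6}}
  W234={{t5}}
C dims 4,5,1; δ0: rk_F7 3; δ1: rk_F7 1
degree 0: 4−3−0 = 1 → Ȟ^0 ≅ Z/7
degree 1: 5−1−3 = 1 → Ȟ^1 ≅ Z/7
degree 2: 1−0−1 = 0 → Ȟ^2 ≅ 0


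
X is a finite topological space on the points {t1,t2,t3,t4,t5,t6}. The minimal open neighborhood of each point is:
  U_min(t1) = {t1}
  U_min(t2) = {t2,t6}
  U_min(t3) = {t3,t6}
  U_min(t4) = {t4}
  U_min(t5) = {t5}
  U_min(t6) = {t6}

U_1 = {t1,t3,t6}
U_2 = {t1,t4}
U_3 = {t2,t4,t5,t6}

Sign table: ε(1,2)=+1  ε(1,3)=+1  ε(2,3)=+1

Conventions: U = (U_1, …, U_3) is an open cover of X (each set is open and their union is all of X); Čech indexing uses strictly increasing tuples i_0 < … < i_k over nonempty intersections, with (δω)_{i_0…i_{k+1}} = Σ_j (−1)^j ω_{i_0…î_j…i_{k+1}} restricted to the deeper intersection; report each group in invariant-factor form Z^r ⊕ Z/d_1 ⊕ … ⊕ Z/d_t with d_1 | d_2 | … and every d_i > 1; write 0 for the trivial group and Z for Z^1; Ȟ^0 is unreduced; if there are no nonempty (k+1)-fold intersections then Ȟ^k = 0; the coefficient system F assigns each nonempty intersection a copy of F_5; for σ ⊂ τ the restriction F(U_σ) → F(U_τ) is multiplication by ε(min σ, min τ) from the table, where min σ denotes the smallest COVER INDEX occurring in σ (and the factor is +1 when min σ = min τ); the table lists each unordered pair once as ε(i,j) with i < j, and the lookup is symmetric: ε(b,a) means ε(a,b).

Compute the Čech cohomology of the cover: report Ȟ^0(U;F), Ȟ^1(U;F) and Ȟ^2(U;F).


Ȟ^0 = Z/5,  Ȟ^1 = Z/5,  Ȟ^2 = 0

nerve of the cover:
  U12={t1} U13={t6} U23={t4}
C dims 3,3; δ0: rk_F5 2
Ȟ^0 = (3 − 2) − 0 = 1, so Ȟ^0 ≅ Z/5
Ȟ^1 = (3 − 0) − 2 = 1, so Ȟ^1 ≅ Z/5
Ȟ^2 = (0 − 0) − 0 = 0, so Ȟ^2 ≅ 0


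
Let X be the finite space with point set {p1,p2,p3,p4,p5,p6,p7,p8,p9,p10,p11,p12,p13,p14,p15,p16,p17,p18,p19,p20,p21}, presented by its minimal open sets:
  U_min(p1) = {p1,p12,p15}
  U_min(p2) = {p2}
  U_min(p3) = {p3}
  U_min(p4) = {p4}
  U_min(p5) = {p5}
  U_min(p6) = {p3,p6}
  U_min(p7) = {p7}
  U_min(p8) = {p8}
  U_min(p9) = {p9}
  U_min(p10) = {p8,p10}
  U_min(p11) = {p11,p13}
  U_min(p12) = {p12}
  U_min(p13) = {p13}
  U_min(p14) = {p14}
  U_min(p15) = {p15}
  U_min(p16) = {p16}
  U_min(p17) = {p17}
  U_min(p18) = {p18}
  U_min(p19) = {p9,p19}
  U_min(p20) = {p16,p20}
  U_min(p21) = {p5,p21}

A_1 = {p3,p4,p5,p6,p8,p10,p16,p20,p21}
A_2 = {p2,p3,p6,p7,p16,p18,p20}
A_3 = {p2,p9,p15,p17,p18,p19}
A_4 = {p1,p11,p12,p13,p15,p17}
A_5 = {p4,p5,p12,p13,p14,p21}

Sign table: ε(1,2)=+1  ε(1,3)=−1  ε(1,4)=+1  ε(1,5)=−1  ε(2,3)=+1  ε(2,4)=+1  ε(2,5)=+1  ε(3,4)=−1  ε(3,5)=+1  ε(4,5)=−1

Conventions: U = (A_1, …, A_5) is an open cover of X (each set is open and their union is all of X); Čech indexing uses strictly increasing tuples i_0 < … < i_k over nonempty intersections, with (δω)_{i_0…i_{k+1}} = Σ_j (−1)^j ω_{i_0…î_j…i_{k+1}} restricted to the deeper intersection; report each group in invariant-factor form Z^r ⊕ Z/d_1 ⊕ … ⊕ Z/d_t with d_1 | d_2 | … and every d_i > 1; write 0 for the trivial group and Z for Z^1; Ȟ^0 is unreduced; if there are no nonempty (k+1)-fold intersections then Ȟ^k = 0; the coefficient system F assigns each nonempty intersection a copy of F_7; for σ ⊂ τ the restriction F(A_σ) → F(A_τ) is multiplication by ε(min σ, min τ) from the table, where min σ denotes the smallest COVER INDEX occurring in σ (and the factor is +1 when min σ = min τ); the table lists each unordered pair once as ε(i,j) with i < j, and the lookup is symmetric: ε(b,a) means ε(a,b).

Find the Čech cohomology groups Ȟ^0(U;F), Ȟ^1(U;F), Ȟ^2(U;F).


Ȟ^0 = 0, Ȟ^1 = 0 and Ȟ^2 = 0

intersection data:
  A12={p3,p6,p16,p20} A15={p4,p5,p21} A23={p2,p18} A34={p15,p17} A45={p12,p13}
C dims 5,5; δ0: rk_F7 5
Ȟ^0 = (5 − 5) − 0 = 0, so Ȟ^0 ≅ 0
Ȟ^1 = (5 − 0) − 5 = 0, so Ȟ^1 ≅ 0
Ȟ^2 = (0 − 0) − 0 = 0, so Ȟ^2 ≅ 0


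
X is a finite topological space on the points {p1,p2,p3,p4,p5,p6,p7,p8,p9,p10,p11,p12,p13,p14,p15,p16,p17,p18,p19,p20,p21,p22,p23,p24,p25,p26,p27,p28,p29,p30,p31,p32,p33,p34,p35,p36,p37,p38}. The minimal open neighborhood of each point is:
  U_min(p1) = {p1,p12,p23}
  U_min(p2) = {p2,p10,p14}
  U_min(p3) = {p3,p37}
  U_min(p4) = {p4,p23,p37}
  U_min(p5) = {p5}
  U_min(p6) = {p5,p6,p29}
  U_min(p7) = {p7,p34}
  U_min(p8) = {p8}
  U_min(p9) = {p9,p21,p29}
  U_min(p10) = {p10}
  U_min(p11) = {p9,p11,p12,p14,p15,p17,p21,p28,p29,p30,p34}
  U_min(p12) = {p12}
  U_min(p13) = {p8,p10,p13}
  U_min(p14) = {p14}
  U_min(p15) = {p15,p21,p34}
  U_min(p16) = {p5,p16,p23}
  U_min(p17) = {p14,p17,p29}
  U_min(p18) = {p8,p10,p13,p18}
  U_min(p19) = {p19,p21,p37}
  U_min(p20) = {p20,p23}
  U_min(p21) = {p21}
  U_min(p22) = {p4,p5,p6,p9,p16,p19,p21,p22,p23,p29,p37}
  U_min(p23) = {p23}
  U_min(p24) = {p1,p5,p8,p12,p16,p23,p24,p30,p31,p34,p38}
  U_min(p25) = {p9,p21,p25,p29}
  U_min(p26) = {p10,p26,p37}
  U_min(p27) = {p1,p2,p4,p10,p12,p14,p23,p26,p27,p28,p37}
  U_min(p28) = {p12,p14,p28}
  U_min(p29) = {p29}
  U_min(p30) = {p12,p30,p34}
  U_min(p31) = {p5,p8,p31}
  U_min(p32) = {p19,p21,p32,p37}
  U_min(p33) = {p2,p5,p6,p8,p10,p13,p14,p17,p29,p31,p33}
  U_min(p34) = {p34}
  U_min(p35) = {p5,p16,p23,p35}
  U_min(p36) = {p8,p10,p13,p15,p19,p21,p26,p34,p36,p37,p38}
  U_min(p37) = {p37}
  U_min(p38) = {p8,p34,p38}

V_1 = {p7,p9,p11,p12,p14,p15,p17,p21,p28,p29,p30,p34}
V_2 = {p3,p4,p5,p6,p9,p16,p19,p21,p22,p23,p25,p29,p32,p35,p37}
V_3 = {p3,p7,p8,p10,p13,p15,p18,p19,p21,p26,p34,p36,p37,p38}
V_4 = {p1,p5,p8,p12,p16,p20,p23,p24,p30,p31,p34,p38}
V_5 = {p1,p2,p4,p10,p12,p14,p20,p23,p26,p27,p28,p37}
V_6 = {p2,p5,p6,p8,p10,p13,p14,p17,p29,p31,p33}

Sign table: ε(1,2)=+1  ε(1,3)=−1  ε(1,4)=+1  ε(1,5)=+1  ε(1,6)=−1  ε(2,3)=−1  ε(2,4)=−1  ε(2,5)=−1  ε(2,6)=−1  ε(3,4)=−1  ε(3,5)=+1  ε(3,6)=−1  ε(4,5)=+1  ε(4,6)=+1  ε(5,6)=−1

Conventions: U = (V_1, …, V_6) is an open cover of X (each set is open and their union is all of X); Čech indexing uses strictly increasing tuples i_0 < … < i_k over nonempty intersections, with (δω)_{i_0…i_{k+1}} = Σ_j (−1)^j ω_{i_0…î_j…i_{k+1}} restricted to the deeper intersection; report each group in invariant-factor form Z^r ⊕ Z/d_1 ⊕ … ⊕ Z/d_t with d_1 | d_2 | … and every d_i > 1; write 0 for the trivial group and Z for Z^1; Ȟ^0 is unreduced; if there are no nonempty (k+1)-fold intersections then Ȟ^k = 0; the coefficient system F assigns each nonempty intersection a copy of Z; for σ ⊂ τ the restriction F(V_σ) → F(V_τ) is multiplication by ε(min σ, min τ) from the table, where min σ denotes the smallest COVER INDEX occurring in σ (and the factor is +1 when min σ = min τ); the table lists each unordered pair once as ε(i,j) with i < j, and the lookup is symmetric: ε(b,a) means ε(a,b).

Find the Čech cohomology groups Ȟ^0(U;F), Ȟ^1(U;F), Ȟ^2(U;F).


Ȟ^0 ≅ 0,  Ȟ^1 ≅ Z/2,  Ȟ^2 ≅ Z

nerve of the cover:
  V12={p9,p21,p29} V13={p7,p15,p21,p34} V14={p12,p30,p34} V15={p12,p14,p28} V16={p14,p17,p29} V23={p3,p19,p21,p37} V24={p5,p16,p23} V25={p4,p23,p37} V26={p5,p6,p29} V34={p8,p34,p38} V35={p10,p26,p37} V36={p8,p10,p13} V45={p1,p12,p20,p23} V46={p5,p8,p31} V56={p2,p10,p14}
  V123={p21} V126={p29} V134={p34} V145={p12} V156={p14} V235={p37} V245={p23} V246={p5} V346={p8} V356={p10}
C dims 6,15,10; δ0: rk 6, SNF 1^5·2; δ1: rk 9, SNF 1^9
Ȟ^0 = (6 − 6) − 0 = 0, so Ȟ^0 ≅ 0
Ȟ^1 = (15 − 9) − 6 = 0 plus torsion [2], so Ȟ^1 ≅ Z/2
Ȟ^2 = (10 − 0) − 9 = 1, so Ȟ^2 ≅ Z


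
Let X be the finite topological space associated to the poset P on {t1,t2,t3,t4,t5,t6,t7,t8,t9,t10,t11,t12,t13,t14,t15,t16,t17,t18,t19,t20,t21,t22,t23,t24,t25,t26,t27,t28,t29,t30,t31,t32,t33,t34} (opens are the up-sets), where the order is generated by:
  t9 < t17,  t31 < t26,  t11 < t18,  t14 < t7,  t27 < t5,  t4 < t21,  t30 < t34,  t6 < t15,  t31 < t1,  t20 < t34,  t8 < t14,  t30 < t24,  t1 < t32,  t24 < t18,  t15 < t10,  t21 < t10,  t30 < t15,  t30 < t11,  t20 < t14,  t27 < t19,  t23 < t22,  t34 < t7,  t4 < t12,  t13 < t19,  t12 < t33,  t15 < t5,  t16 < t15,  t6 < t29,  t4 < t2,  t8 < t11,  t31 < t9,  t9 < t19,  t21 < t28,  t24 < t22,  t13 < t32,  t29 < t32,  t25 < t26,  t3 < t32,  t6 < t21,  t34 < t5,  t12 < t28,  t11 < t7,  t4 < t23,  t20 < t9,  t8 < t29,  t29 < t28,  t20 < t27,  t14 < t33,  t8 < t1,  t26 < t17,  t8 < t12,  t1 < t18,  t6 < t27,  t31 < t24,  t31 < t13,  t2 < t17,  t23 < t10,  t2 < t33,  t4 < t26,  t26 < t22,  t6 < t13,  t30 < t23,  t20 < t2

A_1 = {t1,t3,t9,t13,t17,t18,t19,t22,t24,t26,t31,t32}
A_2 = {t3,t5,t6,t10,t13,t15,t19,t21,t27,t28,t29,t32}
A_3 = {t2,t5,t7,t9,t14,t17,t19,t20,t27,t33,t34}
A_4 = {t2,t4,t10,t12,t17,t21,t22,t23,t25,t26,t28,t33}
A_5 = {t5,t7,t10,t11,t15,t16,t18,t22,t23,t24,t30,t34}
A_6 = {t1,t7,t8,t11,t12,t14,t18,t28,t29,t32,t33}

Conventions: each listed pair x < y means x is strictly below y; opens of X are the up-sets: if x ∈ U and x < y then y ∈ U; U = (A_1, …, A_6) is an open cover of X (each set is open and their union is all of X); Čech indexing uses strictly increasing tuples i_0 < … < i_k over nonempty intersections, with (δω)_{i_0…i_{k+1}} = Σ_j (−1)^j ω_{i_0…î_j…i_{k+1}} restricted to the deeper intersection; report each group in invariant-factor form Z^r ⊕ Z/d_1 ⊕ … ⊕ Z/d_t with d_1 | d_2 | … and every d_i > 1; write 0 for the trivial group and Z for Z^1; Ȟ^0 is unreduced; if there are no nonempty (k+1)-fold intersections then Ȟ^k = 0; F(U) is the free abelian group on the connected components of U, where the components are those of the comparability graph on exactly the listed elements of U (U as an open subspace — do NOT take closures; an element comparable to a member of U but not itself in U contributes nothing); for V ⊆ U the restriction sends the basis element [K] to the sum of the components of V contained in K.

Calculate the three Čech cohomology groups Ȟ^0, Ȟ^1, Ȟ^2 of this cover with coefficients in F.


nonempty intersections:
  A12={t3,t13,t19,t32} A13={t9,t17,t19} A14={t17,t22,t26} A15={t18,t22,t24} A16={t1,t18,t32} A23={t5,t19,t27} A24={t10,t21,t28} A25={t5,t10,t15} A26={t28,t29,t32} A34={t2,t17,t33} A35={t5,t7,t34} A36={t7,t14,t33} A45={t10,t22,t23} A46={t12,t28,t33} A56={t7,t11,t18}
  A123={t19} A126={t32} A134={t17} A145={t22} A156={t18} A235={t5} A245={t10} A246={t28} A346={t33} A356={t7}
components per intersection:
  A1: {t1,t3,t9,t13,t17,t18,t19,t22,t24,t26,t31,t32}
  A2: {t3,t5,t6,t10,t13,t15,t19,t21,t27,t28,t29,t32}
  A3: {t2,t5,t7,t9,t14,t17,t19,t20,t27,t33,t34}
  A4: {t2,t4,t10,t12,t17,t21,t22,t23,t25,t26,t28,t33}
  A5: {t5,t7,t10,t11,t15,t16,t18,t22,t23,t24,t30,t34}
  A6: {t1,t7,t8,t11,t12,t14,t18,t28,t29,t32,t33}
  A12: {t3,t13,t19,t32}
  A13: {t9,t17,t19}
  A14: {t17,t22,t26}
  A15: {t18,t22,t24}
  A16: {t1,t18,t32}
  A23: {t5,t19,t27}
  A24: {t10,t21,t28}
  A25: {t5,t10,t15}
  A26: {t28,t29,t32}
  A34: {t2,t17,t33}
  A35: {t5,t7,t34}
  A36: {t7,t14,t33}
  A45: {t10,t22,t23}
  A46: {t12,t28,t33}
  A56: {t7,t11,t18}
  A123: {t19}
  A126: {t32}
  A134: {t17}
  A145: {t22}
  A156: {t18}
  A235: {t5}
  A245: {t10}
  A246: {t28}
  A346: {t33}
  A356: {t7}
C dims 6,15,10; δ0: rk 5, SNF 1^5; δ1: rk 10, SNF 1^9·2
Ȟ^0: (6−5)−0=1 ⇒ Z
Ȟ^1: (15−10)−5=0 ⇒ 0
Ȟ^2: (10−0)−10=0 plus torsion [2] ⇒ Z/2

Ȟ^0 ≅ Z, Ȟ^1 ≅ 0 and Ȟ^2 ≅ Z/2


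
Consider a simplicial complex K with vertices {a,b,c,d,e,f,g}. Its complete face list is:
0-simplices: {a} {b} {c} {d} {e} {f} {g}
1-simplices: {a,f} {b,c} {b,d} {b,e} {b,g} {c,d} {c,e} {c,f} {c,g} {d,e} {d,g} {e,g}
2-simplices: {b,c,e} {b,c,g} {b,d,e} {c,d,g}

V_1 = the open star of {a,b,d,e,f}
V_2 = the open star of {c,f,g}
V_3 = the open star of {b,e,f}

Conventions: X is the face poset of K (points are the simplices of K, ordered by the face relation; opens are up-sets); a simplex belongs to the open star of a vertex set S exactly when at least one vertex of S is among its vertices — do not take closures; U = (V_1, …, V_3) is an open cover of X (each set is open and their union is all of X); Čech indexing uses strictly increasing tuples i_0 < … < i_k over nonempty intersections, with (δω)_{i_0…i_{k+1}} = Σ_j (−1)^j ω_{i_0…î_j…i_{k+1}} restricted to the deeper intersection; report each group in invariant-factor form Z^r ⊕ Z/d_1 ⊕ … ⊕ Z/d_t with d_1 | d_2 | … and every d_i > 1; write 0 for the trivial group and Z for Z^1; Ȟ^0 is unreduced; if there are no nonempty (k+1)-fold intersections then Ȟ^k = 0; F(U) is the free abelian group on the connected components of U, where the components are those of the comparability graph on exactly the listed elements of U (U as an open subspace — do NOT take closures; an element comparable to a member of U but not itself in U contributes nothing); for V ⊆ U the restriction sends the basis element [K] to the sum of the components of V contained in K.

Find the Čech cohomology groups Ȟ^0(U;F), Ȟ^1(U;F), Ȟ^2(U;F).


Ȟ^0 ≅ Z,  Ȟ^1 ≅ Z^2,  Ȟ^2 ≅ 0

nonempty overlaps:
  V1={{a},{b},{d},{e},{f},{a,f},{b,c},{b,d},{b,e},{b,g},{c,d},{c,e},{c,f},{d,e},{d,g},{e,g},{b,c,e},{b,c,g},{b,d,e},{c,d,g}} V2={{c},{f},{g},{a,f},{b,c},{b,g},{c,d},{c,e},{c,f},{c,g},{d,g},{e,g},{b,c,e},{b,c,g},{c,d,g}} V3={{b},{e},{f},{a,f},{b,c},{b,d},{b,e},{b,g},{c,e},{c,f},{d,e},{e,g},{b,c,e},{b,c,g},{b,d,e}}
  V12={{f},{a,f},{b,c},{b,g},{c,d},{c,e},{c,f},{d,g},{e,g},{b,c,e},{b,c,g},{c,d,g}} V13={{b},{e},{f},{a,f},{b,c},{b,d},{b,e},{b,g},{c,e},{c,f},{d,e},{e,g},{b,c,e},{b,c,g},{b,d,e}} V23={{f},{a,f},{b,c},{b,g},{c,e},{c,f},{e,g},{b,c,e},{b,c,g}}
  V123={{f},{a,f},{b,c},{b,g},{c,e},{c,f},{e,g},{b,c,e},{b,c,g}}
components per intersection:
  V1: {{a},{f},{a,f},{c,f}} {{b},{d},{e},{b,c},{b,d},{b,e},{b,g},{c,d},{c,e},{d,e},{d,g},{e,g},{b,c,e},{b,c,g},{b,d,e},{c,d,g}}
  V2: {{c},{f},{g},{a,f},{b,c},{b,g},{c,d},{c,e},{c,f},{c,g},{d,g},{e,g},{b,c,e},{b,c,g},{c,d,g}}
  V3: {{b},{e},{b,c},{b,d},{b,e},{b,g},{c,e},{d,e},{e,g},{b,c,e},{b,c,g},{b,d,e}} {{f},{a,f},{c,f}}
  V12: {{f},{a,f},{c,f}} {{b,c},{b,g},{c,e},{b,c,e},{b,c,g}} {{c,d},{d,g},{c,d,g}} {{e,g}}
  V13: {{b},{e},{b,c},{b,d},{b,e},{b,g},{c,e},{d,e},{e,g},{b,c,e},{b,c,g},{b,d,e}} {{f},{a,f},{c,f}}
  V23: {{f},{a,f},{c,f}} {{b,c},{b,g},{c,e},{b,c,e},{b,c,g}} {{e,g}}
  V123: {{f},{a,f},{c,f}} {{b,c},{b,g},{c,e},{b,c,e},{b,c,g}} {{e,g}}
C dims 5,9,3; δ0: rk 4, SNF 1^4; δ1: rk 3, SNF 1^3
degree 0: 5−4−0 = 1 → Ȟ^0 ≅ Z
degree 1: 9−3−4 = 2 → Ȟ^1 ≅ Z^2
degree 2: 3−0−3 = 0 → Ȟ^2 ≅ 0


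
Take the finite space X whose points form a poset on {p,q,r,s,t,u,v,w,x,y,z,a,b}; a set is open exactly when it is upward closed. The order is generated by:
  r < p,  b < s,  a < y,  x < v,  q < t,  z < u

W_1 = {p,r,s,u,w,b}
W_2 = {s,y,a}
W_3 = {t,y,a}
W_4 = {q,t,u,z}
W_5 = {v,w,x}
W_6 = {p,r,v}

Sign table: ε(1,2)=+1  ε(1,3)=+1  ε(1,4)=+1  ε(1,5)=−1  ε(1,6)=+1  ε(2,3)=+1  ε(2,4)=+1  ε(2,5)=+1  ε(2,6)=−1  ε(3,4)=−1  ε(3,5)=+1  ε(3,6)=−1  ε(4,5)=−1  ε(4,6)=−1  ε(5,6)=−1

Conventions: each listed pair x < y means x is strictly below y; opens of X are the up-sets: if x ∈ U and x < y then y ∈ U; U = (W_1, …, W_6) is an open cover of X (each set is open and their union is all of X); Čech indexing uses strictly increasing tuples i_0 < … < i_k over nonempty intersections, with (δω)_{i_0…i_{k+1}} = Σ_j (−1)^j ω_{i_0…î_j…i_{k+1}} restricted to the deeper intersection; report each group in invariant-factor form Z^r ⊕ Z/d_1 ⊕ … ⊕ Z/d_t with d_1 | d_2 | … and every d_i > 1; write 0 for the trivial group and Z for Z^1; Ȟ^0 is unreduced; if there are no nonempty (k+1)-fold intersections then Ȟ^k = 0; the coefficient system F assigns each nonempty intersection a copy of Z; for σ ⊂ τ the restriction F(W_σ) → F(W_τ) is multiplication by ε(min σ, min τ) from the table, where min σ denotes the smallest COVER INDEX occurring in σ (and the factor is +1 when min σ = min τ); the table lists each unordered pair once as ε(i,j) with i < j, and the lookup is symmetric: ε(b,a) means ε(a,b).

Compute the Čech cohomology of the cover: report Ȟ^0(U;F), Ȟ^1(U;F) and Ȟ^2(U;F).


Ȟ^0 = 0, Ȟ^1 = Z ⊕ Z/2, Ȟ^2 = 0

nerve of the cover:
  W12={s} W14={u} W15={w} W16={p,r} W23={y,a} W34={t} W56={v}
C dims 6,7; δ0: rk 6, SNF 1^5·2
Ȟ^0 = (6 − 6) − 0 = 0, so Ȟ^0 ≅ 0
Ȟ^1 = (7 − 0) − 6 = 1 plus torsion [2], so Ȟ^1 ≅ Z ⊕ Z/2
Ȟ^2 = (0 − 0) − 0 = 0, so Ȟ^2 ≅ 0


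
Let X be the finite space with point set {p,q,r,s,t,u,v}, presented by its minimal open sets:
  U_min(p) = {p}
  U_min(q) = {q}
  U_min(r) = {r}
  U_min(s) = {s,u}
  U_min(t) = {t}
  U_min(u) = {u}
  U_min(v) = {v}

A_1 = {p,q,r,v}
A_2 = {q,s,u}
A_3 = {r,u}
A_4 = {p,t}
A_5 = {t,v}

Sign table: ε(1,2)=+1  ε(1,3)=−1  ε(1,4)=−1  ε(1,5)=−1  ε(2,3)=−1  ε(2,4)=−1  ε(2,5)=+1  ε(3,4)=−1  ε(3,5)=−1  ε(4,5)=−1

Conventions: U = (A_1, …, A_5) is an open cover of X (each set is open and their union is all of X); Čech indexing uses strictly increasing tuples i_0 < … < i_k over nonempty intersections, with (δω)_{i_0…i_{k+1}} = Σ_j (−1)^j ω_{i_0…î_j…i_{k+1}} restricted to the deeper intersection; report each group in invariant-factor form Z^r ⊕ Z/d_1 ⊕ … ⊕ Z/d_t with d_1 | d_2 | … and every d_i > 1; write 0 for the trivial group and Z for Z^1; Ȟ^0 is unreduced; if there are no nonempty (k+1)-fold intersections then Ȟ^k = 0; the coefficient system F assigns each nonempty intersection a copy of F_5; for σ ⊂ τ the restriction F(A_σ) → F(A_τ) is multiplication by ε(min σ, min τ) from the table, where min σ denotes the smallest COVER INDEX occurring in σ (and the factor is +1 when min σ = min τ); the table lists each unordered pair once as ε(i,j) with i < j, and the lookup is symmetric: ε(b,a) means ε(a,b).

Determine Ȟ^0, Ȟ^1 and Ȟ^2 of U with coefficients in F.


Ȟ^0(U;F) ≅ 0; Ȟ^1(U;F) ≅ Z/5; Ȟ^2(U;F) ≅ 0

cover nerve:
  A12={q} A13={r} A14={p} A15={v} A23={u} A45={t}
C dims 5,6; δ0: rk_F5 5
Ȟ^0: (5−5)−0=0 ⇒ 0
Ȟ^1: (6−0)−5=1 ⇒ Z/5
Ȟ^2: (0−0)−0=0 ⇒ 0


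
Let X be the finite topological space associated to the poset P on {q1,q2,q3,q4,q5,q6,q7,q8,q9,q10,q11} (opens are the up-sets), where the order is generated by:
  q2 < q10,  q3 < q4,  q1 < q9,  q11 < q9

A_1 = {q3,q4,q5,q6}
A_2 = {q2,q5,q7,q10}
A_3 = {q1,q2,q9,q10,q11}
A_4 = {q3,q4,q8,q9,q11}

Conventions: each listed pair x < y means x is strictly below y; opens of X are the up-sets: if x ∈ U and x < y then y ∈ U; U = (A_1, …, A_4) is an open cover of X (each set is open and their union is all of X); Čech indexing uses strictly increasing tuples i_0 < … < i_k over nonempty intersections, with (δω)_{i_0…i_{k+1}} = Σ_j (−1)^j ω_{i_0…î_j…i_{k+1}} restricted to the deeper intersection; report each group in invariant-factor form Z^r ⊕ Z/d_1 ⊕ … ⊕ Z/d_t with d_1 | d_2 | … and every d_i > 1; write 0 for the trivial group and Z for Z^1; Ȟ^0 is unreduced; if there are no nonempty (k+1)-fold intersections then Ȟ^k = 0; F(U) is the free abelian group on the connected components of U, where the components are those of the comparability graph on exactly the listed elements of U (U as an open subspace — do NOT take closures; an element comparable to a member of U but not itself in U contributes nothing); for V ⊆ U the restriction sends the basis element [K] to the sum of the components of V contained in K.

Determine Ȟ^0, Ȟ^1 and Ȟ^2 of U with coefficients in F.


intersection data:
  A12={q5} A14={q3,q4} A23={q2,q10} A34={q9,q11}
components per intersection:
  A1: {q3,q4} {q5} {q6}
  A2: {q2,q10} {q5} {q7}
  A3: {q1,q9,q11} {q2,q10}
  A4: {q3,q4} {q8} {q9,q11}
  A12: {q5}
  A14: {q3,q4}
  A23: {q2,q10}
  A34: {q9,q11}
C dims 11,4; δ0: rk 4, SNF 1^4
Ȟ^0 = (11 − 4) − 0 = 7, so Ȟ^0 ≅ Z^7
Ȟ^1 = (4 − 0) − 4 = 0, so Ȟ^1 ≅ 0
Ȟ^2 = (0 − 0) − 0 = 0, so Ȟ^2 ≅ 0

Ȟ^0(U;F) ≅ Z^7; Ȟ^1(U;F) ≅ 0; Ȟ^2(U;F) ≅ 0


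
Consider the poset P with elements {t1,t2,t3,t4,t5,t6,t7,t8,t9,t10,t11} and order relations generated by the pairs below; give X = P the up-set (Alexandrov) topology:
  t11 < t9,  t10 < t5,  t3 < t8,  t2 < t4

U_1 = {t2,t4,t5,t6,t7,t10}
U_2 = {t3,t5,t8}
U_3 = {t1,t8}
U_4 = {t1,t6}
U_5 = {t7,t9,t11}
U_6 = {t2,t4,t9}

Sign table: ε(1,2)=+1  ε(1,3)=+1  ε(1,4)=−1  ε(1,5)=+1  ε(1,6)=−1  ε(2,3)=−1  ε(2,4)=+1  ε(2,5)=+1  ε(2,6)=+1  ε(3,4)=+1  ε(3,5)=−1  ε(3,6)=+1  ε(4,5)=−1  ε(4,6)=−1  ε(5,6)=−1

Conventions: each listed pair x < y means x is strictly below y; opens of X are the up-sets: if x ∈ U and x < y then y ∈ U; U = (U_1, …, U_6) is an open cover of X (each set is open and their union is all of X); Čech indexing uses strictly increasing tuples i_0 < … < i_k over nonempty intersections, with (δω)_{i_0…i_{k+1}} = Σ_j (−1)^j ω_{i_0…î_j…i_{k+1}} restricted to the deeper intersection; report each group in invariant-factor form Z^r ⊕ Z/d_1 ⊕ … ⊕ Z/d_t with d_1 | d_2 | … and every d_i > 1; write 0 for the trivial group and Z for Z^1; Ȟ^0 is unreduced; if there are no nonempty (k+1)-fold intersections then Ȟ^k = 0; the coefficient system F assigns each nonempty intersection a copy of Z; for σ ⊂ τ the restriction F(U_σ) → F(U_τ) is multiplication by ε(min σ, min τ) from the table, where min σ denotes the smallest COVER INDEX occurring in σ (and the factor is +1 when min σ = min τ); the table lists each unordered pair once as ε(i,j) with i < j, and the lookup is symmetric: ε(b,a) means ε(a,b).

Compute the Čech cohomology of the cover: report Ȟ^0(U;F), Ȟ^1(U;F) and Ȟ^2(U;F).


nerve simplices:
  U12={t5} U14={t6} U15={t7} U16={t2,t4} U23={t8} U34={t1} U56={t9}
C dims 6,7; δ0: rk 5, SNF 1^5
degree 0: 6−5−0 = 1 → Ȟ^0 ≅ Z
degree 1: 7−0−5 = 2 → Ȟ^1 ≅ Z^2
degree 2: 0−0−0 = 0 → Ȟ^2 ≅ 0

Ȟ^0(U;F) ≅ Z, Ȟ^1(U;F) ≅ Z^2, Ȟ^2(U;F) ≅ 0


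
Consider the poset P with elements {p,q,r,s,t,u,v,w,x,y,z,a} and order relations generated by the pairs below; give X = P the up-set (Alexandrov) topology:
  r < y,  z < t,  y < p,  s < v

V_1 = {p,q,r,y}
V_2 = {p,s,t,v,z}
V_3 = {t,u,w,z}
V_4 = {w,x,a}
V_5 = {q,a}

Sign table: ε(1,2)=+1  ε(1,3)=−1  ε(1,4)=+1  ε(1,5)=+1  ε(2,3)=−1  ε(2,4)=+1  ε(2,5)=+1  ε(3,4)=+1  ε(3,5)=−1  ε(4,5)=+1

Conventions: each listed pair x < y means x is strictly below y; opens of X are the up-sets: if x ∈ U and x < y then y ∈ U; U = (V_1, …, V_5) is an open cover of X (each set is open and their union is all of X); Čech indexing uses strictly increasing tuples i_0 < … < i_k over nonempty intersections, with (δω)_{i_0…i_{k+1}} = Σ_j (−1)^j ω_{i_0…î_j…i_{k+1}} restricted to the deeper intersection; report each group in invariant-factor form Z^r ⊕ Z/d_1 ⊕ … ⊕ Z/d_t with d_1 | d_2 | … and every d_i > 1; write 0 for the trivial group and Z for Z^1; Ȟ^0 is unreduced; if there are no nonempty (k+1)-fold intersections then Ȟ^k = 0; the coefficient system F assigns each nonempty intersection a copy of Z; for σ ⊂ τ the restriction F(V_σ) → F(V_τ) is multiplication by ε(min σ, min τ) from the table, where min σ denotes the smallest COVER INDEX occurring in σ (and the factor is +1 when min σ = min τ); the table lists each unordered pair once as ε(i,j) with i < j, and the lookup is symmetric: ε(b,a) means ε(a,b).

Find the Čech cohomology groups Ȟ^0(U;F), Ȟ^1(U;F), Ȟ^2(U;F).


Ȟ^0 = 0, Ȟ^1 = Z/2, Ȟ^2 = 0

nerve of the cover:
  V12={p} V15={q} V23={t,z} V34={w} V45={a}
C dims 5,5; δ0: rk 5, SNF 1^4·2
Ȟ^0 = (5 − 5) − 0 = 0, so Ȟ^0 ≅ 0
Ȟ^1 = (5 − 0) − 5 = 0 plus torsion [2], so Ȟ^1 ≅ Z/2
Ȟ^2 = (0 − 0) − 0 = 0, so Ȟ^2 ≅ 0


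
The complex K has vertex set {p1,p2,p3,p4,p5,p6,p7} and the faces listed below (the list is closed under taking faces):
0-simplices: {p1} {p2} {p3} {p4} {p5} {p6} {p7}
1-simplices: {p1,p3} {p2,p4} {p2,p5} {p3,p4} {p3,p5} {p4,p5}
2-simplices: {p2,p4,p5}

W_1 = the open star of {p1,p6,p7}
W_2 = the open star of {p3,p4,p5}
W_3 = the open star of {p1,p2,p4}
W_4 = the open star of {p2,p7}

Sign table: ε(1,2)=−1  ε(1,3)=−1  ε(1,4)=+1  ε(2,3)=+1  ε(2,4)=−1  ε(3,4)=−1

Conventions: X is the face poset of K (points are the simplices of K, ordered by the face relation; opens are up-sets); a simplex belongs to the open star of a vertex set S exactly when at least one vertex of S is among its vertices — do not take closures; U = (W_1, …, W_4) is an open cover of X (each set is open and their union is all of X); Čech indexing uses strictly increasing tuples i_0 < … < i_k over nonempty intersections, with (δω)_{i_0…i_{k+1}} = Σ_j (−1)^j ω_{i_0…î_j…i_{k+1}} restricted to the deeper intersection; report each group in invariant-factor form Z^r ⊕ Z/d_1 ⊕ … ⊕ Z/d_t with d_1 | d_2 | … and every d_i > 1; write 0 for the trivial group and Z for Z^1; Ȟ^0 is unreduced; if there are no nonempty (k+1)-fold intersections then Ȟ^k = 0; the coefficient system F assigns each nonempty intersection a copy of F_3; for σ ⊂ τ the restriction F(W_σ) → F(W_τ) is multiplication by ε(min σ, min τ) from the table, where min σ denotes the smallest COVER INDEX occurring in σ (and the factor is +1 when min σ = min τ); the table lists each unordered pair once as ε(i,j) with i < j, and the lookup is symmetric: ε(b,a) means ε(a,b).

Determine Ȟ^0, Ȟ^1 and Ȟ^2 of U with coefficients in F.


cover nerve:
  W1={{p1},{p6},{p7},{p1,p3}} W2={{p3},{p4},{p5},{p1,p3},{p2,p4},{p2,p5},{p3,p4},{p3,p5},{p4,p5},{p2,p4,p5}} W3={{p1},{p2},{p4},{p1,p3},{p2,p4},{p2,p5},{p3,p4},{p4,p5},{p2,p4,p5}} W4={{p2},{p7},{p2,p4},{p2,p5},{p2,p4,p5}}
  W12={{p1,p3}} W13={{p1},{p1,p3}} W14={{p7}} W23={{p4},{p1,p3},{p2,p4},{p2,p5},{p3,p4},{p4,p5},{p2,p4,p5}} W24={{p2,p4},{p2,p5},{p2,p4,p5}} W34={{p2},{p2,p4},{p2,p5},{p2,p4,p5}}
  W123={{p1,p3}} W234={{p2,p4},{p2,p5},{p2,p4,p5}}
C dims 4,6,2; δ0: rk_F3 3; δ1: rk_F3 2
Ȟ^0: (4−3)−0=1 ⇒ Z/3
Ȟ^1: (6−2)−3=1 ⇒ Z/3
Ȟ^2: (2−0)−2=0 ⇒ 0

Ȟ^0(U;F) ≅ Z/3, Ȟ^1(U;F) ≅ Z/3, Ȟ^2(U;F) ≅ 0
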